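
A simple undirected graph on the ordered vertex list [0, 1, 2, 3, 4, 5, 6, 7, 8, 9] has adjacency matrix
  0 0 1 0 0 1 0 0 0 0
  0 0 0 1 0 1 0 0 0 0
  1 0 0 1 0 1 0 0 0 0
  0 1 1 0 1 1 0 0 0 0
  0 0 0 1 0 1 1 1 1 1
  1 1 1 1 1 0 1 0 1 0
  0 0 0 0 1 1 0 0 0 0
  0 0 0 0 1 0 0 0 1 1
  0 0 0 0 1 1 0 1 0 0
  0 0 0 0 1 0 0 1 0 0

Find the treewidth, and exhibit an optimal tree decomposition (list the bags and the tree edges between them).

Treewidth 2.
Bags: B1 = {3, 4, 5}  B2 = {4, 5, 8}  B3 = {4, 7, 8}  B4 = {2, 3, 5}  B5 = {0, 2, 5}  B6 = {4, 7, 9}  B7 = {1, 3, 5}  B8 = {4, 5, 6}
Tree: B1–B2, B2–B3, B1–B4, B4–B5, B3–B6, B1–B7, B1–B8

Each bag holds 3 vertices, so the decomposition has width 2, which upper-bounds the treewidth. For the lower bound, the 3 vertices {4, 7, 9} are pairwise adjacent, and any tree decomposition puts a clique entirely inside one bag — forcing width ≥ 2. Combining the bounds, tw(G) = 2.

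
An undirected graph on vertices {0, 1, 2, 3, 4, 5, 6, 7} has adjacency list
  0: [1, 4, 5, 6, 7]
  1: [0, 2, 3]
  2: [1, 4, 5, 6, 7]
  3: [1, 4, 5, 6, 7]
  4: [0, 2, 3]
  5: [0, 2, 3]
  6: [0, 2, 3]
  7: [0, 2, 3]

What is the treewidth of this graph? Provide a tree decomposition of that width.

Treewidth 3.
Bags: B1 = {0, 2, 3, 7}  B2 = {0, 2, 3, 6}  B3 = {0, 2, 3, 4}  B4 = {0, 2, 3, 5}  B5 = {0, 1, 2, 3}
Tree: B1–B2, B2–B3, B3–B4, B4–B5

The largest bag has 4 vertices, giving width 3; this decomposition certifies tw(G) ≤ 3. For the lower bound: the 4 vertex sets {2,7}, {3,6}, {0}, {4} are disjoint, each induces a connected subgraph, and every pair is joined by at least one edge of G. Contracting each set to a single vertex therefore yields K_{4} as a minor, and since treewidth is minor-monotone, tw(G) ≥ tw(K_{4}) = 3. The upper and lower bounds meet at 3, so that is the treewidth.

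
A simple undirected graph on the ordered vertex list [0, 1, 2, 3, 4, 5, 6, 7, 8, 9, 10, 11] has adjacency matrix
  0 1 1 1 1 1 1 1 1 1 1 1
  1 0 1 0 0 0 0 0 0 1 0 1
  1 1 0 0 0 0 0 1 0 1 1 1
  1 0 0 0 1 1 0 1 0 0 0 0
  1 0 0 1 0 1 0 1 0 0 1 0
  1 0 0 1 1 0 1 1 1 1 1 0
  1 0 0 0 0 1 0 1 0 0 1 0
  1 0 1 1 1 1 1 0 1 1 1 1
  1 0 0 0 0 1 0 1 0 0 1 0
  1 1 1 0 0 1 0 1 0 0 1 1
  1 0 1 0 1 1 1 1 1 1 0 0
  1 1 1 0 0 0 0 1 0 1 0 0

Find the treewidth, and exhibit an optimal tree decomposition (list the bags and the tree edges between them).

Each bag holds 5 vertices, so the decomposition has width 4, which upper-bounds the treewidth. Conversely, {0, 1, 2, 9, 11} is a clique of size 5, and the vertices of any clique must share a bag in every tree decomposition; so some bag has ≥ 5 vertices and tw(G) ≥ 4. Therefore the treewidth is 4.

Treewidth 4.
One optimal decomposition is:
Bags: B1 = {0, 5, 7, 8, 10}  B2 = {0, 5, 7, 9, 10}  B3 = {0, 4, 5, 7, 10}  B4 = {0, 2, 7, 9, 10}  B5 = {0, 3, 4, 5, 7}  B6 = {0, 2, 7, 9, 11}  B7 = {0, 5, 6, 7, 10}  B8 = {0, 1, 2, 9, 11}
Tree: B1–B2, B2–B3, B2–B4, B3–B5, B4–B6, B3–B7, B6–B8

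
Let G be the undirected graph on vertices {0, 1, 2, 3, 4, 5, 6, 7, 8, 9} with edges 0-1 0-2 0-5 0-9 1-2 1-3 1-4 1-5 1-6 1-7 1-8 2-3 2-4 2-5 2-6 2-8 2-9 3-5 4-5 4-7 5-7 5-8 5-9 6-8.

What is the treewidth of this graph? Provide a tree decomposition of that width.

Every bag has size at most 4, so the width is 4 − 1 = 3 and tw(G) ≤ 3. For the lower bound, the 4 vertices {0, 1, 2, 5} are pairwise adjacent, and any tree decomposition puts a clique entirely inside one bag — forcing width ≥ 3. The upper and lower bounds meet at 3, so that is the treewidth.

Treewidth 3.
Bags: B1 = {1, 2, 3, 5}  B2 = {0, 1, 2, 5}  B3 = {1, 2, 4, 5}  B4 = {1, 4, 5, 7}  B5 = {0, 2, 5, 9}  B6 = {1, 2, 5, 8}  B7 = {1, 2, 6, 8}
Tree: B1–B2, B2–B3, B3–B4, B2–B5, B3–B6, B6–B7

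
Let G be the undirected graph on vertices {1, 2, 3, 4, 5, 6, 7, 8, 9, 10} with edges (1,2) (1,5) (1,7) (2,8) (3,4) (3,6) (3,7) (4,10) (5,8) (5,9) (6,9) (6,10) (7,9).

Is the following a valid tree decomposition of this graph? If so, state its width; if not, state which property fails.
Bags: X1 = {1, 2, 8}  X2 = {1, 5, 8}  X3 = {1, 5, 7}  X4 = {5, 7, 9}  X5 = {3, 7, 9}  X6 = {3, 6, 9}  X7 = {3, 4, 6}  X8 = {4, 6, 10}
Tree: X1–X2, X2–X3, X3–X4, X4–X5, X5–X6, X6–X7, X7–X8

Checking the three conditions: (i) the bags cover all of {1, 2, 3, 4, 5, 6, 7, 8, 9, 10}; (ii) for each edge, some bag contains both endpoints; (iii) the bags containing any fixed vertex form a subtree. All hold, so the decomposition is valid with width 3 − 1 = 2.

Yes; width 2.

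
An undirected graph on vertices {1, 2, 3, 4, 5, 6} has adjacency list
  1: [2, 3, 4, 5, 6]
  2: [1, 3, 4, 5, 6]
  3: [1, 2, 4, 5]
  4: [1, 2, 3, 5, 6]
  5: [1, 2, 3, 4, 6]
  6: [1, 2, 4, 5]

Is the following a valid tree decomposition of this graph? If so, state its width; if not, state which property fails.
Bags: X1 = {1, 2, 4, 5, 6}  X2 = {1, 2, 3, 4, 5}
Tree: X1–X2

Vertex coverage: the bags together contain {1, 2, 3, 4, 5, 6}, the full vertex set. Edge coverage: each edge of G has both endpoints in at least one bag. Running intersection: for every vertex, the bags containing it form a connected subtree. All three properties hold, so this is a valid tree decomposition of width max|bag| − 1 = 4, and hence tw(G) ≤ 4.

Yes; width 4.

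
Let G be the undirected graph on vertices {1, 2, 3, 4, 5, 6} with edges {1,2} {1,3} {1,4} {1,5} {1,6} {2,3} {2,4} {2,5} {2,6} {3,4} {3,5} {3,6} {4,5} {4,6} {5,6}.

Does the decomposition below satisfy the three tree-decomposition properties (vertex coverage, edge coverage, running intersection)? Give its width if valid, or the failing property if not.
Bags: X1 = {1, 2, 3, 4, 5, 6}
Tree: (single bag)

Yes; width 5.

Every vertex of G appears in some bag (union = {1, 2, 3, 4, 5, 6}); every edge is covered by a bag; and for each vertex v the set of bags containing v is connected in the bag tree. The decomposition is therefore valid. The largest bag has 6 vertices, so the width is 5.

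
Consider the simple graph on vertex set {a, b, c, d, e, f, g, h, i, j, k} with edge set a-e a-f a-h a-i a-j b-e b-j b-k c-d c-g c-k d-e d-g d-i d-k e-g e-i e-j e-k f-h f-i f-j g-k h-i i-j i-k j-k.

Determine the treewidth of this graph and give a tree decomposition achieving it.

Treewidth 3.
One optimal decomposition is:
Bags: B1 = {e, i, j, k}  B2 = {a, e, i, j}  B3 = {d, e, i, k}  B4 = {d, e, g, k}  B5 = {a, f, i, j}  B6 = {b, e, j, k}  B7 = {a, f, h, i}  B8 = {c, d, g, k}
Tree: B1–B2, B1–B3, B3–B4, B2–B5, B1–B6, B5–B7, B4–B8

The largest bag has 4 vertices, giving width 3; this decomposition certifies tw(G) ≤ 3. Conversely, {a, e, i, j} is a clique of size 4, and the vertices of any clique must share a bag in every tree decomposition; so some bag has ≥ 4 vertices and tw(G) ≥ 3. Combining the bounds, tw(G) = 3.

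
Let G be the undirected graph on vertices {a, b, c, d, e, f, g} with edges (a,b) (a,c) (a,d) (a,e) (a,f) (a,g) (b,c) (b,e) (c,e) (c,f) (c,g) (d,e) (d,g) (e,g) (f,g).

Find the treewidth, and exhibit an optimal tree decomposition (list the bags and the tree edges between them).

Treewidth 3.
One optimal decomposition is:
Bags: B1 = {a, c, e, g}  B2 = {a, d, e, g}  B3 = {a, c, f, g}  B4 = {a, b, c, e}
Tree: B1–B2, B1–B3, B1–B4

Each bag holds 4 vertices, so the decomposition has width 3, which upper-bounds the treewidth. Conversely, {a, d, e, g} is a clique of size 4, and the vertices of any clique must share a bag in every tree decomposition; so some bag has ≥ 4 vertices and tw(G) ≥ 3. Hence tw(G) = 3 exactly.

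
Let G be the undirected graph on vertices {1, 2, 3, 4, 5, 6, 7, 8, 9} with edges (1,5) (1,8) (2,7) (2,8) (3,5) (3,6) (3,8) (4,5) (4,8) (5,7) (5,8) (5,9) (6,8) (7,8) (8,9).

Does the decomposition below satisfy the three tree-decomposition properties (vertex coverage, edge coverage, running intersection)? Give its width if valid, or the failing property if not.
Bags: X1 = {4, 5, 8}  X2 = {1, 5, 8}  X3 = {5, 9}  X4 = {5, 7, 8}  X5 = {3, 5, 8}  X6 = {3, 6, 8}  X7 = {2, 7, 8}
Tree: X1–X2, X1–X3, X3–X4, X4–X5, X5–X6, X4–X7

No — edge (8,9) lies in no bag.

A tree decomposition must satisfy three properties: every vertex lies in some bag; for every edge, both endpoints lie together in some bag; and for every vertex, the bags containing it form a connected subtree. Here edge (8,9) lies in no bag, so the decomposition is invalid.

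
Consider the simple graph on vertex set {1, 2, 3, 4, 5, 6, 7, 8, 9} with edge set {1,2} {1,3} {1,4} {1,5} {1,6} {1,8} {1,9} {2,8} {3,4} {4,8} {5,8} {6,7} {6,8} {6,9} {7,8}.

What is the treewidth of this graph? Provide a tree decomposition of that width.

Treewidth 2.
One optimal decomposition is:
Bags: B1 = {6, 7, 8}  B2 = {1, 6, 8}  B3 = {1, 2, 8}  B4 = {1, 4, 8}  B5 = {1, 5, 8}  B6 = {1, 3, 4}  B7 = {1, 6, 9}
Tree: B1–B2, B2–B3, B3–B4, B2–B5, B4–B6, B2–B7

Each bag holds 3 vertices, so the decomposition has width 2, which upper-bounds the treewidth. For the lower bound, the 3 vertices {1, 2, 8} are pairwise adjacent, and any tree decomposition puts a clique entirely inside one bag — forcing width ≥ 2. The upper and lower bounds meet at 2, so that is the treewidth.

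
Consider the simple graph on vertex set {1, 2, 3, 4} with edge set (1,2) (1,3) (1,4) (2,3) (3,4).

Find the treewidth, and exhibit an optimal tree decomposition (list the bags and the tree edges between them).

Treewidth 2.
One optimal decomposition is:
Bags: B1 = {1, 3, 4}  B2 = {1, 2, 3}
Tree: B1–B2

The largest bag has 3 vertices, giving width 2; this decomposition certifies tw(G) ≤ 2. Conversely, {1, 2, 3} is a clique of size 3, and the vertices of any clique must share a bag in every tree decomposition; so some bag has ≥ 3 vertices and tw(G) ≥ 2. Hence tw(G) = 2 exactly.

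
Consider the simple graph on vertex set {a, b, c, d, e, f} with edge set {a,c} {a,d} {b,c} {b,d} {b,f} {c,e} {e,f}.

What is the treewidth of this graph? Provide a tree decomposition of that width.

The largest bag has 3 vertices, giving width 2; this decomposition certifies tw(G) ≤ 2. For the lower bound, G contains the cycle a–d–b–c–a, so G is not a forest; only forests have treewidth ≤ 1, hence tw(G) ≥ 2. Combining the bounds, tw(G) = 2.

Treewidth 2.
One such decomposition:
Bags: B1 = {a, c, d}  B2 = {b, c, d}  B3 = {b, c, e}  B4 = {b, e, f}
Tree: B1–B2, B2–B3, B3–B4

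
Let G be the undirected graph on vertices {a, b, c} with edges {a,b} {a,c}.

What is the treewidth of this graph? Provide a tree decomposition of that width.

The largest bag has 2 vertices, giving width 1; this decomposition certifies tw(G) ≤ 1. Any graph with an edge has treewidth ≥ 1, and G has the edge c–a. Hence tw(G) = 1 exactly.

Treewidth 1.
Bags: B1 = {a, c}  B2 = {a, b}
Tree: B1–B2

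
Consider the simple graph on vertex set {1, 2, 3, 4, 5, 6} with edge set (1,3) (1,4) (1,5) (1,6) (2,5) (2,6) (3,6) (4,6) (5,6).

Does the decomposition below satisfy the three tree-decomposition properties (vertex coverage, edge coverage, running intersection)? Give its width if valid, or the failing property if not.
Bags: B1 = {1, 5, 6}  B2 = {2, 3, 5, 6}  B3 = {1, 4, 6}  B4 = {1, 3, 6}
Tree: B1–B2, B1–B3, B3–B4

No — bags containing vertex 3 are not connected in the tree.

A tree decomposition must satisfy three properties: every vertex lies in some bag; for every edge, both endpoints lie together in some bag; and for every vertex, the bags containing it form a connected subtree. Here bags containing vertex 3 are not connected in the tree, so the decomposition is invalid.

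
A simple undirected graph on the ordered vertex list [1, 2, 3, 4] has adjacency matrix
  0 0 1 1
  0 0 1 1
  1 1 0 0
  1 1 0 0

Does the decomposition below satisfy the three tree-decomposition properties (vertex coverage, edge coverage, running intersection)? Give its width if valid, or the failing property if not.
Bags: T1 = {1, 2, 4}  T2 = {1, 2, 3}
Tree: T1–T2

Yes; width 2.

Every vertex of G appears in some bag (union = {1, 2, 3, 4}); every edge is covered by a bag; and for each vertex v the set of bags containing v is connected in the bag tree. The decomposition is therefore valid. The largest bag has 3 vertices, so the width is 2.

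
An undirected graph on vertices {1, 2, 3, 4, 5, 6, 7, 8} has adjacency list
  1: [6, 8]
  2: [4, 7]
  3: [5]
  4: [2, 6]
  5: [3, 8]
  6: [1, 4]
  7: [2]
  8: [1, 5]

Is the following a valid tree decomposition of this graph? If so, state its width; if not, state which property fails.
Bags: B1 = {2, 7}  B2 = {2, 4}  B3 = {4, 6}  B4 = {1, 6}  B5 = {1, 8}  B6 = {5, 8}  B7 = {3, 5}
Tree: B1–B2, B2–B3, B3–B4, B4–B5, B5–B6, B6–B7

Checking the three conditions: (i) the bags cover all of {1, 2, 3, 4, 5, 6, 7, 8}; (ii) for each edge, some bag contains both endpoints; (iii) the bags containing any fixed vertex form a subtree. All hold, so the decomposition is valid with width 2 − 1 = 1.

Yes; width 1.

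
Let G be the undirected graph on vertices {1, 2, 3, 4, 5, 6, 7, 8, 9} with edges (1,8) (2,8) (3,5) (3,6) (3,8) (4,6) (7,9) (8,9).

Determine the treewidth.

1

A width-1 tree decomposition is:
Bags: B1 = {8, 9}  B2 = {1, 8}  B3 = {3, 8}  B4 = {2, 8}  B5 = {7, 9}  B6 = {3, 6}  B7 = {3, 5}  B8 = {4, 6}
Tree: B1–B2, B1–B3, B1–B4, B1–B5, B3–B6, B6–B7, B6–B8
Every bag has size at most 2, so the width is 2 − 1 = 1 and tw(G) ≤ 1. Since G has at least one edge (e.g. 8–9), it is not an edgeless graph, so tw(G) ≥ 1. The upper and lower bounds meet at 1, so that is the treewidth.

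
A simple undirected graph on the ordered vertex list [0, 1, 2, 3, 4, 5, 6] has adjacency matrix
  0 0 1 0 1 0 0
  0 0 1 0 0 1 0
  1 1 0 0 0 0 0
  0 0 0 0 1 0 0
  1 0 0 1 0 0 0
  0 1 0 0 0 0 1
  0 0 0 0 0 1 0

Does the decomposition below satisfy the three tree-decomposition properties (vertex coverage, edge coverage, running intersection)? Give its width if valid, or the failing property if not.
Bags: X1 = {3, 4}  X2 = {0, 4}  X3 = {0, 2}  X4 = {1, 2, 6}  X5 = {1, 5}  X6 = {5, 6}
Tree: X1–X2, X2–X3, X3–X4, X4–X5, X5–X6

A tree decomposition must satisfy three properties: every vertex lies in some bag; for every edge, both endpoints lie together in some bag; and for every vertex, the bags containing it form a connected subtree. Here bags containing vertex 6 are not connected in the tree, so the decomposition is invalid.

No — bags containing vertex 6 are not connected in the tree.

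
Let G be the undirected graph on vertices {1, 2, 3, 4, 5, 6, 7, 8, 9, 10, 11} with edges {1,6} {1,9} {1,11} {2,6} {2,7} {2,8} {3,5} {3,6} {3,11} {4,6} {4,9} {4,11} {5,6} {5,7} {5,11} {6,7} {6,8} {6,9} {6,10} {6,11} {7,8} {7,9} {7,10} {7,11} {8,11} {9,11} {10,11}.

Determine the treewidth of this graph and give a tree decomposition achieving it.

Treewidth 3.
One optimal decomposition is:
Bags: B1 = {5, 6, 7, 11}  B2 = {6, 7, 9, 11}  B3 = {6, 7, 8, 11}  B4 = {4, 6, 9, 11}  B5 = {2, 6, 7, 8}  B6 = {6, 7, 10, 11}  B7 = {3, 5, 6, 11}  B8 = {1, 6, 9, 11}
Tree: B1–B2, B2–B3, B2–B4, B3–B5, B2–B6, B1–B7, B4–B8

The largest bag has 4 vertices, giving width 3; this decomposition certifies tw(G) ≤ 3. Conversely, {2, 6, 7, 8} is a clique of size 4, and the vertices of any clique must share a bag in every tree decomposition; so some bag has ≥ 4 vertices and tw(G) ≥ 3. Therefore the treewidth is 3.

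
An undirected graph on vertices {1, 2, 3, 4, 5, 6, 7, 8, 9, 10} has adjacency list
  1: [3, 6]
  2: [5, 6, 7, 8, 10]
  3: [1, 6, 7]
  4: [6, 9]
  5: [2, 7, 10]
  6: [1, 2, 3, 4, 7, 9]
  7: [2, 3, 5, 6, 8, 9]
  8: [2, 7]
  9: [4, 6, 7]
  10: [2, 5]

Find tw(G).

A width-2 tree decomposition is:
Bags: B1 = {2, 5, 7}  B2 = {2, 7, 8}  B3 = {2, 6, 7}  B4 = {3, 6, 7}  B5 = {1, 3, 6}  B6 = {2, 5, 10}  B7 = {6, 7, 9}  B8 = {4, 6, 9}
Tree: B1–B2, B1–B3, B3–B4, B4–B5, B1–B6, B3–B7, B7–B8
Every bag has size at most 3, so the width is 3 − 1 = 2 and tw(G) ≤ 2. Conversely, {2, 7, 8} is a clique of size 3, and the vertices of any clique must share a bag in every tree decomposition; so some bag has ≥ 3 vertices and tw(G) ≥ 2. Hence tw(G) = 2 exactly.

2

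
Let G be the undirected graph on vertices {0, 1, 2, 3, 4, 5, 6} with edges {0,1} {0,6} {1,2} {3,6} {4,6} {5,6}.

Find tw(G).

A width-1 tree decomposition is:
Bags: B1 = {0, 1}  B2 = {0, 6}  B3 = {4, 6}  B4 = {5, 6}  B5 = {1, 2}  B6 = {3, 6}
Tree: B1–B2, B2–B3, B2–B4, B1–B5, B2–B6
Every bag has size at most 2, so the width is 2 − 1 = 1 and tw(G) ≤ 1. Any graph with an edge has treewidth ≥ 1, and G has the edge 0–1. Hence tw(G) = 1 exactly.

1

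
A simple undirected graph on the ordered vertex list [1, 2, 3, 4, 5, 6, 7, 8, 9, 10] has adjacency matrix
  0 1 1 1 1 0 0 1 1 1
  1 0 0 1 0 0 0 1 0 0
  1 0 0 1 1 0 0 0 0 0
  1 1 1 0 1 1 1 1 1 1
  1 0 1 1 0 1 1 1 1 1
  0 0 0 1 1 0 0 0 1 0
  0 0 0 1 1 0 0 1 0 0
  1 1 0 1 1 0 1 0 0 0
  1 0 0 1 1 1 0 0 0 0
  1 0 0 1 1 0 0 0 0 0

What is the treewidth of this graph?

3

A width-3 tree decomposition is:
Bags: B1 = {1, 4, 5, 8}  B2 = {1, 4, 5, 10}  B3 = {1, 2, 4, 8}  B4 = {4, 5, 7, 8}  B5 = {1, 4, 5, 9}  B6 = {1, 3, 4, 5}  B7 = {4, 5, 6, 9}
Tree: B1–B2, B1–B3, B1–B4, B1–B5, B5–B6, B5–B7
Every bag has size at most 4, so the width is 4 − 1 = 3 and tw(G) ≤ 3. Conversely, {1, 2, 4, 8} is a clique of size 4, and the vertices of any clique must share a bag in every tree decomposition; so some bag has ≥ 4 vertices and tw(G) ≥ 3. Combining the bounds, tw(G) = 3.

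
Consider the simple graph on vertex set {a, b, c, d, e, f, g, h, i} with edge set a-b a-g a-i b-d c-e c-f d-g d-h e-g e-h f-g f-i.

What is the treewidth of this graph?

A width-3 tree decomposition is:
Bags: B1 = {a, c, f, i}  B2 = {a, c, f, g}  B3 = {a, c, e, g}  B4 = {a, b, e, g}  B5 = {b, d, e, g}  B6 = {b, d, e, h}
Tree: B1–B2, B2–B3, B3–B4, B4–B5, B5–B6
The largest bag has 4 vertices, giving width 3; this decomposition certifies tw(G) ≤ 3. For the lower bound: the 4 vertex sets {c,f,i}, {a}, {g}, {b,d,e,h} are disjoint, each induces a connected subgraph, and every pair is joined by at least one edge of G. Contracting each set to a single vertex therefore yields K_{4} as a minor, and since treewidth is minor-monotone, tw(G) ≥ tw(K_{4}) = 3. Hence tw(G) = 3 exactly.

3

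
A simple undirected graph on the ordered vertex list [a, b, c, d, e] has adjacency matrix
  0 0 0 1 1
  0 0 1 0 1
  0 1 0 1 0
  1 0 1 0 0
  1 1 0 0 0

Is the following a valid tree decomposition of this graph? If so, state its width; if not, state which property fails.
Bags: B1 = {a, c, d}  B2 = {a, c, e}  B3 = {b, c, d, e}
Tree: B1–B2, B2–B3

No — bags containing vertex d are not connected in the tree.

A tree decomposition must satisfy three properties: every vertex lies in some bag; for every edge, both endpoints lie together in some bag; and for every vertex, the bags containing it form a connected subtree. Here bags containing vertex d are not connected in the tree, so the decomposition is invalid.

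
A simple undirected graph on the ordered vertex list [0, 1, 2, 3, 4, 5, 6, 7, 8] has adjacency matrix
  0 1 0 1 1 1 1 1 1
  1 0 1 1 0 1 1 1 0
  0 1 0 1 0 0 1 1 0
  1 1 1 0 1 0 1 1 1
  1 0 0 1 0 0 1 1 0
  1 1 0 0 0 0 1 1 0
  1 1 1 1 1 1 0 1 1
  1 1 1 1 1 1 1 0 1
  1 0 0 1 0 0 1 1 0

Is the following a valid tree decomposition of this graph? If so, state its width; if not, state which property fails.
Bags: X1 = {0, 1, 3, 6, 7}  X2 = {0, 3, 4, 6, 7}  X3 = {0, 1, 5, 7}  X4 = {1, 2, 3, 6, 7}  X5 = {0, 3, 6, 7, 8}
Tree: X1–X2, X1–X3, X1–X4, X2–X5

A tree decomposition must satisfy three properties: every vertex lies in some bag; for every edge, both endpoints lie together in some bag; and for every vertex, the bags containing it form a connected subtree. Here edge (6,5) lies in no bag, so the decomposition is invalid.

No — edge (6,5) lies in no bag.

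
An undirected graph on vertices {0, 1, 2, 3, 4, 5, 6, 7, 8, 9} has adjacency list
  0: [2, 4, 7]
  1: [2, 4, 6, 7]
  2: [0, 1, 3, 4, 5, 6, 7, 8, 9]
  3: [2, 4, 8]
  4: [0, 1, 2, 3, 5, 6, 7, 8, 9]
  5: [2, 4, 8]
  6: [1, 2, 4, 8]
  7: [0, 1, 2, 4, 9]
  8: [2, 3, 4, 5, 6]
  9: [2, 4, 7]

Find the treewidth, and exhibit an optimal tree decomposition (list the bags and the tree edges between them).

Treewidth 3.
Bags: B1 = {2, 4, 6, 8}  B2 = {1, 2, 4, 6}  B3 = {1, 2, 4, 7}  B4 = {2, 3, 4, 8}  B5 = {0, 2, 4, 7}  B6 = {2, 4, 5, 8}  B7 = {2, 4, 7, 9}
Tree: B1–B2, B2–B3, B1–B4, B3–B5, B4–B6, B5–B7

Every bag has size at most 4, so the width is 4 − 1 = 3 and tw(G) ≤ 3. Conversely, {2, 3, 4, 8} is a clique of size 4, and the vertices of any clique must share a bag in every tree decomposition; so some bag has ≥ 4 vertices and tw(G) ≥ 3. Hence tw(G) = 3 exactly.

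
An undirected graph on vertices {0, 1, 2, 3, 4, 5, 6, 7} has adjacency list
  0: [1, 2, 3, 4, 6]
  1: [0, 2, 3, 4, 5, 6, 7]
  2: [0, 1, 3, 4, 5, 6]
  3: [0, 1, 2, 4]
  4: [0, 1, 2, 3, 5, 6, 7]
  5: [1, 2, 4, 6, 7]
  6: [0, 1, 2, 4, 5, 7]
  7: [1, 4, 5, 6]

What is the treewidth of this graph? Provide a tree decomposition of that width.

Every bag has size at most 5, so the width is 5 − 1 = 4 and tw(G) ≤ 4. Conversely, {0, 1, 2, 3, 4} is a clique of size 5, and the vertices of any clique must share a bag in every tree decomposition; so some bag has ≥ 5 vertices and tw(G) ≥ 4. The upper and lower bounds meet at 4, so that is the treewidth.

Treewidth 4.
Bags: B1 = {0, 1, 2, 3, 4}  B2 = {0, 1, 2, 4, 6}  B3 = {1, 2, 4, 5, 6}  B4 = {1, 4, 5, 6, 7}
Tree: B1–B2, B2–B3, B3–B4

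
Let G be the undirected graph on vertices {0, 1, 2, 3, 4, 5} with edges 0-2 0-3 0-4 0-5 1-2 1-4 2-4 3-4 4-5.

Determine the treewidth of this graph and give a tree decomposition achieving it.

The largest bag has 3 vertices, giving width 2; this decomposition certifies tw(G) ≤ 2. On the other hand G contains the 3-clique {0, 2, 4}. A clique must lie in a single bag of any decomposition, so no decomposition can have width below 2. Hence tw(G) = 2 exactly.

Treewidth 2.
Bags: B1 = {0, 4, 5}  B2 = {0, 2, 4}  B3 = {1, 2, 4}  B4 = {0, 3, 4}
Tree: B1–B2, B2–B3, B2–B4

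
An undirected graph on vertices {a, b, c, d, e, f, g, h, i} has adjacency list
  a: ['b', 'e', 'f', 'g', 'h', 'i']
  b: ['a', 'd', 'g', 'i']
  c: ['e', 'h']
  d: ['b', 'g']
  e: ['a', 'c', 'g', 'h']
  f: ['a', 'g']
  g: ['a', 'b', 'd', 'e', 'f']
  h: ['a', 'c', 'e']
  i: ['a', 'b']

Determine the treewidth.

2

A width-2 tree decomposition is:
Bags: B1 = {a, e, h}  B2 = {a, e, g}  B3 = {c, e, h}  B4 = {a, b, g}  B5 = {b, d, g}  B6 = {a, f, g}  B7 = {a, b, i}
Tree: B1–B2, B1–B3, B2–B4, B4–B5, B2–B6, B4–B7
Each bag holds 3 vertices, so the decomposition has width 2, which upper-bounds the treewidth. On the other hand G contains the 3-clique {b, d, g}. A clique must lie in a single bag of any decomposition, so no decomposition can have width below 2. Hence tw(G) = 2 exactly.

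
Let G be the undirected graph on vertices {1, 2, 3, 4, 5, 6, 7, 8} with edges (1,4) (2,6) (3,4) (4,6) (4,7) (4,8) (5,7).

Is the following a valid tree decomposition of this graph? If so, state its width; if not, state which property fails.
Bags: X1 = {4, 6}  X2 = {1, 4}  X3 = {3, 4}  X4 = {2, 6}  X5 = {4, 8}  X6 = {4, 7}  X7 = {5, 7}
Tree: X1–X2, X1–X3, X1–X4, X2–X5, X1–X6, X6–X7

Checking the three conditions: (i) the bags cover all of {1, 2, 3, 4, 5, 6, 7, 8}; (ii) for each edge, some bag contains both endpoints; (iii) the bags containing any fixed vertex form a subtree. All hold, so the decomposition is valid with width 2 − 1 = 1.

Yes; width 1.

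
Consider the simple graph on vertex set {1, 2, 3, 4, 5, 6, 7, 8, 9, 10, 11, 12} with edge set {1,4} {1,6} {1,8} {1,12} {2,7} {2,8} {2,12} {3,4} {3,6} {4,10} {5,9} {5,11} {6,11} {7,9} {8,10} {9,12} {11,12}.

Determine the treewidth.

A width-3 tree decomposition is:
Bags: B1 = {5, 7, 9, 11}  B2 = {7, 9, 11, 12}  B3 = {2, 7, 11, 12}  B4 = {2, 6, 11, 12}  B5 = {1, 2, 6, 12}  B6 = {1, 2, 6, 8}  B7 = {1, 3, 6, 8}  B8 = {1, 3, 4, 8}  B9 = {3, 4, 8, 10}
Tree: B1–B2, B2–B3, B3–B4, B4–B5, B5–B6, B6–B7, B7–B8, B8–B9
Each bag holds 4 vertices, so the decomposition has width 3, which upper-bounds the treewidth. For the lower bound: the 4 vertex sets {5,7,9}, {11}, {12}, {1,2,6,8} are disjoint, each induces a connected subgraph, and every pair is joined by at least one edge of G. Contracting each set to a single vertex therefore yields K_{4} as a minor, and since treewidth is minor-monotone, tw(G) ≥ tw(K_{4}) = 3. The upper and lower bounds meet at 3, so that is the treewidth.

3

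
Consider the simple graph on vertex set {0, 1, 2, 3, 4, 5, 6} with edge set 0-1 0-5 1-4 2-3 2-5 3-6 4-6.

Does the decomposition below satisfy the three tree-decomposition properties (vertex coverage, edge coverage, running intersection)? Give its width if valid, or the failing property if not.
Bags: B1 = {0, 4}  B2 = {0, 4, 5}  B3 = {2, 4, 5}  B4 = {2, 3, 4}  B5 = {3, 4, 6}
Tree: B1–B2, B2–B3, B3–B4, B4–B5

A tree decomposition must satisfy three properties: every vertex lies in some bag; for every edge, both endpoints lie together in some bag; and for every vertex, the bags containing it form a connected subtree. Here vertex 1 appears in no bag, so the decomposition is invalid.

No — vertex 1 appears in no bag.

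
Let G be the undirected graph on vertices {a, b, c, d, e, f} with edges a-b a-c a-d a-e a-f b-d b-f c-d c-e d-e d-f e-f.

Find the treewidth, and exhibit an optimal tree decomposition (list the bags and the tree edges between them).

Every bag has size at most 4, so the width is 4 − 1 = 3 and tw(G) ≤ 3. For the lower bound, the 4 vertices {a, c, d, e} are pairwise adjacent, and any tree decomposition puts a clique entirely inside one bag — forcing width ≥ 3. Hence tw(G) = 3 exactly.

Treewidth 3.
One optimal decomposition is:
Bags: B1 = {a, d, e, f}  B2 = {a, b, d, f}  B3 = {a, c, d, e}
Tree: B1–B2, B1–B3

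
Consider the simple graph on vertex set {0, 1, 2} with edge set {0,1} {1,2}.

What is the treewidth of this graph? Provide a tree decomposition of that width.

The largest bag has 2 vertices, giving width 1; this decomposition certifies tw(G) ≤ 1. Since G has at least one edge (e.g. 2–1), it is not an edgeless graph, so tw(G) ≥ 1. Hence tw(G) = 1 exactly.

Treewidth 1.
One such decomposition:
Bags: B1 = {1, 2}  B2 = {0, 1}
Tree: B1–B2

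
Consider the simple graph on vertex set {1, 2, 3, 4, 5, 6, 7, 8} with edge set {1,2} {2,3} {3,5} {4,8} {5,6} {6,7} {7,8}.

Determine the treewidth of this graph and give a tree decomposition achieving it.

Each bag holds 2 vertices, so the decomposition has width 1, which upper-bounds the treewidth. Any graph with an edge has treewidth ≥ 1, and G has the edge 1–2. The upper and lower bounds meet at 1, so that is the treewidth.

Treewidth 1.
One such decomposition:
Bags: B1 = {1, 2}  B2 = {2, 3}  B3 = {3, 5}  B4 = {5, 6}  B5 = {6, 7}  B6 = {7, 8}  B7 = {4, 8}
Tree: B1–B2, B2–B3, B3–B4, B4–B5, B5–B6, B6–B7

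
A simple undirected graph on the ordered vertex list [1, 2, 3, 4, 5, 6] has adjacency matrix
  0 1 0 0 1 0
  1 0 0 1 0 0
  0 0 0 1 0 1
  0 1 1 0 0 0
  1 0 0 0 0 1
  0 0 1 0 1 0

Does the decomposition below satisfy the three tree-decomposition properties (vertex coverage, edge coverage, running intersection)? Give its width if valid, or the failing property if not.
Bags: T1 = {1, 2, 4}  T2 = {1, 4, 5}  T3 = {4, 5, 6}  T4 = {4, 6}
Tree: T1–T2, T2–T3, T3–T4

No — vertex 3 appears in no bag.

A tree decomposition must satisfy three properties: every vertex lies in some bag; for every edge, both endpoints lie together in some bag; and for every vertex, the bags containing it form a connected subtree. Here vertex 3 appears in no bag, so the decomposition is invalid.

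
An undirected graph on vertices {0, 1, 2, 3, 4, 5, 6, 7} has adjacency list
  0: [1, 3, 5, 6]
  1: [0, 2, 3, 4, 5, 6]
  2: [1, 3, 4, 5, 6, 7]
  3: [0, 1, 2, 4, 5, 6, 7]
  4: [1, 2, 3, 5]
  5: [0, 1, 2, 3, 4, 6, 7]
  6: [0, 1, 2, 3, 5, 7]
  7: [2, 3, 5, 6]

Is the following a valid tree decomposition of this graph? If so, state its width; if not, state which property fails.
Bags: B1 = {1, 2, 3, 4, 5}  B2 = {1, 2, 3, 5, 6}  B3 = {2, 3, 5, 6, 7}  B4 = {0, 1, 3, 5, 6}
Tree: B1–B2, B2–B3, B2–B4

Yes; width 4.

Every vertex of G appears in some bag (union = {0, 1, 2, 3, 4, 5, 6, 7}); every edge is covered by a bag; and for each vertex v the set of bags containing v is connected in the bag tree. The decomposition is therefore valid. The largest bag has 5 vertices, so the width is 4.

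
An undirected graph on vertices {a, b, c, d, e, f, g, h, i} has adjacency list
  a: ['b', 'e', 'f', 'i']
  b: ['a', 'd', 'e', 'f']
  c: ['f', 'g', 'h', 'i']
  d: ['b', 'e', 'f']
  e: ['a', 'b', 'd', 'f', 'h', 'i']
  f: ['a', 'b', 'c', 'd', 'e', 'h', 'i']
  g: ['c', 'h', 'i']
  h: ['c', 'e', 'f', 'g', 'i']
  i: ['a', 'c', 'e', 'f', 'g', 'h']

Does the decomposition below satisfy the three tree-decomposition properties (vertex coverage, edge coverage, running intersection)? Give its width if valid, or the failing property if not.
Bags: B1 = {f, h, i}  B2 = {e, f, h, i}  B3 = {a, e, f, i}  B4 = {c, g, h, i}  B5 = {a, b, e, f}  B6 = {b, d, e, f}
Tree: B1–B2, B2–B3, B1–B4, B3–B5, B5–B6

No — edge (c,f) lies in no bag.

A tree decomposition must satisfy three properties: every vertex lies in some bag; for every edge, both endpoints lie together in some bag; and for every vertex, the bags containing it form a connected subtree. Here edge (c,f) lies in no bag, so the decomposition is invalid.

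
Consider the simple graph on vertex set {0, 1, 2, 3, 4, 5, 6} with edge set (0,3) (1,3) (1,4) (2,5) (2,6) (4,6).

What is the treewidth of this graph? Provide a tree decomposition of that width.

Each bag holds 2 vertices, so the decomposition has width 1, which upper-bounds the treewidth. Since G has at least one edge (e.g. 5–2), it is not an edgeless graph, so tw(G) ≥ 1. Therefore the treewidth is 1.

Treewidth 1.
Bags: B1 = {2, 5}  B2 = {2, 6}  B3 = {4, 6}  B4 = {1, 4}  B5 = {1, 3}  B6 = {0, 3}
Tree: B1–B2, B2–B3, B3–B4, B4–B5, B5–B6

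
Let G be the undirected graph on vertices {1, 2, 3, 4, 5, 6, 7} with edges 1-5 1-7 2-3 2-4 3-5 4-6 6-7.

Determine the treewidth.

2

A width-2 tree decomposition is:
Bags: B1 = {1, 6, 7}  B2 = {1, 4, 6}  B3 = {1, 2, 4}  B4 = {1, 2, 3}  B5 = {1, 3, 5}
Tree: B1–B2, B2–B3, B3–B4, B4–B5
Each bag holds 3 vertices, so the decomposition has width 2, which upper-bounds the treewidth. The edges 1–7–6–4–2–3–5–1 form a cycle, so G is not a tree and its treewidth is at least 2. Therefore the treewidth is 2.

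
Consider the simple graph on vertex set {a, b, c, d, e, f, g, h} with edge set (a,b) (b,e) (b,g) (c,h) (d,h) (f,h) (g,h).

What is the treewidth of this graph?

A width-1 tree decomposition is:
Bags: B1 = {g, h}  B2 = {b, g}  B3 = {c, h}  B4 = {a, b}  B5 = {b, e}  B6 = {d, h}  B7 = {f, h}
Tree: B1–B2, B1–B3, B2–B4, B4–B5, B3–B6, B3–B7
The largest bag has 2 vertices, giving width 1; this decomposition certifies tw(G) ≤ 1. G has an edge, so its treewidth is at least 1. The upper and lower bounds meet at 1, so that is the treewidth.

1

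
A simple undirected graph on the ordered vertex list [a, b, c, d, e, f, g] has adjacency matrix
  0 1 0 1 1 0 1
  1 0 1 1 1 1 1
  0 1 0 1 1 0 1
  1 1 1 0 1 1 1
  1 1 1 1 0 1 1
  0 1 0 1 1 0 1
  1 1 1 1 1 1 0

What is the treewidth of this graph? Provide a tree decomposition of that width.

Treewidth 4.
One such decomposition:
Bags: B1 = {a, b, d, e, g}  B2 = {b, d, e, f, g}  B3 = {b, c, d, e, g}
Tree: B1–B2, B2–B3

The largest bag has 5 vertices, giving width 4; this decomposition certifies tw(G) ≤ 4. For the lower bound, the 5 vertices {a, b, d, e, g} are pairwise adjacent, and any tree decomposition puts a clique entirely inside one bag — forcing width ≥ 4. Hence tw(G) = 4 exactly.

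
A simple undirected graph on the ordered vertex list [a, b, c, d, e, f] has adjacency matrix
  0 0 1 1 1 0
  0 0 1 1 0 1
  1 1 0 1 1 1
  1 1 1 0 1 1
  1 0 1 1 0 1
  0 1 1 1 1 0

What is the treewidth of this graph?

3

A width-3 tree decomposition is:
Bags: B1 = {c, d, e, f}  B2 = {b, c, d, f}  B3 = {a, c, d, e}
Tree: B1–B2, B1–B3
The largest bag has 4 vertices, giving width 3; this decomposition certifies tw(G) ≤ 3. For the lower bound, the 4 vertices {a, c, d, e} are pairwise adjacent, and any tree decomposition puts a clique entirely inside one bag — forcing width ≥ 3. The upper and lower bounds meet at 3, so that is the treewidth.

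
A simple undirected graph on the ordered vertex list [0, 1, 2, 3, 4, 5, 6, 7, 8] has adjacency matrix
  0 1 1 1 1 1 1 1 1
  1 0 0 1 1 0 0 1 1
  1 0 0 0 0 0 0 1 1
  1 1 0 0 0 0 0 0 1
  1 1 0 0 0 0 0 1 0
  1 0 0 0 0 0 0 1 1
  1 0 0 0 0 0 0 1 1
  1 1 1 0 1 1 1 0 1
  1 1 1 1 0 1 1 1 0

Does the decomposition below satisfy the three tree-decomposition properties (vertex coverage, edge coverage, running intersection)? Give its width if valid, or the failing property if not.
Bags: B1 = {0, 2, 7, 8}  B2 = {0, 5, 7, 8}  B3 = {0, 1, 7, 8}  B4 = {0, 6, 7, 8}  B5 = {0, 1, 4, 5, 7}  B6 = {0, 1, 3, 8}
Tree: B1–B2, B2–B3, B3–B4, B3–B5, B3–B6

A tree decomposition must satisfy three properties: every vertex lies in some bag; for every edge, both endpoints lie together in some bag; and for every vertex, the bags containing it form a connected subtree. Here bags containing vertex 5 are not connected in the tree, so the decomposition is invalid.

No — bags containing vertex 5 are not connected in the tree.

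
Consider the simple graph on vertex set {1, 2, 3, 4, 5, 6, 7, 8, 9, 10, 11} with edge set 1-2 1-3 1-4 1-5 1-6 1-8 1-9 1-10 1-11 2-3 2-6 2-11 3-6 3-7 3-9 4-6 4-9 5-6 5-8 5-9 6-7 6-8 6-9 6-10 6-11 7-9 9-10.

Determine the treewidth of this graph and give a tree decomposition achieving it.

Every bag has size at most 4, so the width is 4 − 1 = 3 and tw(G) ≤ 3. For the lower bound, the 4 vertices {1, 5, 6, 8} are pairwise adjacent, and any tree decomposition puts a clique entirely inside one bag — forcing width ≥ 3. The upper and lower bounds meet at 3, so that is the treewidth.

Treewidth 3.
One optimal decomposition is:
Bags: B1 = {1, 3, 6, 9}  B2 = {1, 2, 3, 6}  B3 = {1, 5, 6, 9}  B4 = {1, 4, 6, 9}  B5 = {3, 6, 7, 9}  B6 = {1, 5, 6, 8}  B7 = {1, 2, 6, 11}  B8 = {1, 6, 9, 10}
Tree: B1–B2, B1–B3, B1–B4, B1–B5, B3–B6, B2–B7, B4–B8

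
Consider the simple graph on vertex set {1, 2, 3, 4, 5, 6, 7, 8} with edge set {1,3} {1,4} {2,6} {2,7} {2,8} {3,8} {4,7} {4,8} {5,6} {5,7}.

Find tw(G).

A width-2 tree decomposition is:
Bags: B1 = {1, 3, 4}  B2 = {3, 4, 8}  B3 = {4, 7, 8}  B4 = {2, 7, 8}  B5 = {2, 5, 7}  B6 = {2, 5, 6}
Tree: B1–B2, B2–B3, B3–B4, B4–B5, B5–B6
The largest bag has 3 vertices, giving width 2; this decomposition certifies tw(G) ≤ 2. Since 1–3–8–4–1 is a cycle in G, G is not acyclic. Forests are exactly the graphs of treewidth ≤ 1, so tw(G) ≥ 2. Combining the bounds, tw(G) = 2.

2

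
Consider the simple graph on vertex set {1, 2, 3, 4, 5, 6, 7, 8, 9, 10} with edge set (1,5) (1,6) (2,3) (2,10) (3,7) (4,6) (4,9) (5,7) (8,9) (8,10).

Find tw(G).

A width-2 tree decomposition is:
Bags: B1 = {8, 9, 10}  B2 = {2, 9, 10}  B3 = {2, 3, 9}  B4 = {3, 7, 9}  B5 = {5, 7, 9}  B6 = {1, 5, 9}  B7 = {1, 6, 9}  B8 = {4, 6, 9}
Tree: B1–B2, B2–B3, B3–B4, B4–B5, B5–B6, B6–B7, B7–B8
Each bag holds 3 vertices, so the decomposition has width 2, which upper-bounds the treewidth. For the lower bound, G contains the cycle 9–8–10–2–3–7–5–1–6–4–9, so G is not a forest; only forests have treewidth ≤ 1, hence tw(G) ≥ 2. Therefore the treewidth is 2.

2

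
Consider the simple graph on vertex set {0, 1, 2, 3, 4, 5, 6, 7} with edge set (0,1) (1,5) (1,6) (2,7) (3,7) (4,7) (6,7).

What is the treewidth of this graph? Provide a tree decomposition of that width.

Every bag has size at most 2, so the width is 2 − 1 = 1 and tw(G) ≤ 1. G has an edge, so its treewidth is at least 1. Combining the bounds, tw(G) = 1.

Treewidth 1.
One such decomposition:
Bags: B1 = {1, 6}  B2 = {1, 5}  B3 = {6, 7}  B4 = {2, 7}  B5 = {0, 1}  B6 = {3, 7}  B7 = {4, 7}
Tree: B1–B2, B1–B3, B3–B4, B1–B5, B3–B6, B3–B7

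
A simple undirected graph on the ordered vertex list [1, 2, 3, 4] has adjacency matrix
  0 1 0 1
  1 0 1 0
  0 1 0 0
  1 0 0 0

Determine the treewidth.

A width-1 tree decomposition is:
Bags: B1 = {1, 4}  B2 = {1, 2}  B3 = {2, 3}
Tree: B1–B2, B2–B3
Every bag has size at most 2, so the width is 2 − 1 = 1 and tw(G) ≤ 1. Any graph with an edge has treewidth ≥ 1, and G has the edge 4–1. Combining the bounds, tw(G) = 1.

1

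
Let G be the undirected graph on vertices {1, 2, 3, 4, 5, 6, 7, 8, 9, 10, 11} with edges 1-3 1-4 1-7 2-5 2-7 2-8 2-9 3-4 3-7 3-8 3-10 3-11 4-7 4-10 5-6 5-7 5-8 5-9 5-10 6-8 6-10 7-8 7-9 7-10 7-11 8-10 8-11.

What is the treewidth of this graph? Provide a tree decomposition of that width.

Treewidth 3.
One such decomposition:
Bags: B1 = {5, 7, 8, 10}  B2 = {3, 7, 8, 10}  B3 = {3, 7, 8, 11}  B4 = {2, 5, 7, 8}  B5 = {3, 4, 7, 10}  B6 = {1, 3, 4, 7}  B7 = {2, 5, 7, 9}  B8 = {5, 6, 8, 10}
Tree: B1–B2, B2–B3, B1–B4, B2–B5, B5–B6, B4–B7, B1–B8

Every bag has size at most 4, so the width is 4 − 1 = 3 and tw(G) ≤ 3. For the lower bound, the 4 vertices {5, 6, 8, 10} are pairwise adjacent, and any tree decomposition puts a clique entirely inside one bag — forcing width ≥ 3. Therefore the treewidth is 3.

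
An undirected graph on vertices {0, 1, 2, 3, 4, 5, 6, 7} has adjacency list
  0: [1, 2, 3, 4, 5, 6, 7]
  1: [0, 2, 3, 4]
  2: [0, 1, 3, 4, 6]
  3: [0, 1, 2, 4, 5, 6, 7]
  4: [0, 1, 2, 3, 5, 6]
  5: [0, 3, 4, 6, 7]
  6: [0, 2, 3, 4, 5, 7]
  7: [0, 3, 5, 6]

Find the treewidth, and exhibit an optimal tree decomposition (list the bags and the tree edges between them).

Each bag holds 5 vertices, so the decomposition has width 4, which upper-bounds the treewidth. For the lower bound, the 5 vertices {0, 1, 2, 3, 4} are pairwise adjacent, and any tree decomposition puts a clique entirely inside one bag — forcing width ≥ 4. The upper and lower bounds meet at 4, so that is the treewidth.

Treewidth 4.
One optimal decomposition is:
Bags: B1 = {0, 1, 2, 3, 4}  B2 = {0, 2, 3, 4, 6}  B3 = {0, 3, 4, 5, 6}  B4 = {0, 3, 5, 6, 7}
Tree: B1–B2, B2–B3, B3–B4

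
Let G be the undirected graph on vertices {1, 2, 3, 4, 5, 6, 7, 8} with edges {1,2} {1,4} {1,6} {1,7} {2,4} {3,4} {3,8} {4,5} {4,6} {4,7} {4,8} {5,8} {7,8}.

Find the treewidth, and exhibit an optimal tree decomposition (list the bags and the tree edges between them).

Each bag holds 3 vertices, so the decomposition has width 2, which upper-bounds the treewidth. For the lower bound, the 3 vertices {3, 4, 8} are pairwise adjacent, and any tree decomposition puts a clique entirely inside one bag — forcing width ≥ 2. Combining the bounds, tw(G) = 2.

Treewidth 2.
One optimal decomposition is:
Bags: B1 = {1, 4, 7}  B2 = {4, 7, 8}  B3 = {4, 5, 8}  B4 = {1, 4, 6}  B5 = {1, 2, 4}  B6 = {3, 4, 8}
Tree: B1–B2, B2–B3, B1–B4, B1–B5, B2–B6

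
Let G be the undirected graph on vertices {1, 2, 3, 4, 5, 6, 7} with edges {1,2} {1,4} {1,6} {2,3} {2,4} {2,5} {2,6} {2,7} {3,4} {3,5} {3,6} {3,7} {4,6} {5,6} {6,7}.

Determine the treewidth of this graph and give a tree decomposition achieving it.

Treewidth 3.
Bags: B1 = {2, 3, 6, 7}  B2 = {2, 3, 4, 6}  B3 = {1, 2, 4, 6}  B4 = {2, 3, 5, 6}
Tree: B1–B2, B2–B3, B2–B4

The largest bag has 4 vertices, giving width 3; this decomposition certifies tw(G) ≤ 3. For the lower bound, the 4 vertices {1, 2, 4, 6} are pairwise adjacent, and any tree decomposition puts a clique entirely inside one bag — forcing width ≥ 3. Combining the bounds, tw(G) = 3.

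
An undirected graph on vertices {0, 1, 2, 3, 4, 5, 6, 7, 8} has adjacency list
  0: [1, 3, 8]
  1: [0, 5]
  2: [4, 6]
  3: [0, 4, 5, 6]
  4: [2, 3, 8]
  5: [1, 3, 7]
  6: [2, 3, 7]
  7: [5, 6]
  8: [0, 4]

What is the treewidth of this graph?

3

A width-3 tree decomposition is:
Bags: B1 = {0, 1, 5, 8}  B2 = {0, 3, 5, 8}  B3 = {3, 4, 5, 8}  B4 = {3, 4, 5, 7}  B5 = {3, 4, 6, 7}  B6 = {2, 4, 6, 7}
Tree: B1–B2, B2–B3, B3–B4, B4–B5, B5–B6
The largest bag has 4 vertices, giving width 3; this decomposition certifies tw(G) ≤ 3. For the lower bound: the 4 vertex sets {0,1,8}, {5}, {3}, {2,4,6,7} are disjoint, each induces a connected subgraph, and every pair is joined by at least one edge of G. Contracting each set to a single vertex therefore yields K_{4} as a minor, and since treewidth is minor-monotone, tw(G) ≥ tw(K_{4}) = 3. Therefore the treewidth is 3.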